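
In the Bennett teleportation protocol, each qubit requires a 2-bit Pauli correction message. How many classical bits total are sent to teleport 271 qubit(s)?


Quantum teleportation requires 2 classical bits per qubit teleported.
271 qubit(s) -> 2 * 271 = 542 classical bits

542


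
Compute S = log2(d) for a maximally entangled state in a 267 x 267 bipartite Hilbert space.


For a maximally entangled state in d x d:
S = log2(d) = log2(267)
= 8.0607

8.0607


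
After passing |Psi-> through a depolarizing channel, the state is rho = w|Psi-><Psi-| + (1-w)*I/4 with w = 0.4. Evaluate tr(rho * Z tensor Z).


|Psi-> = (|01> - |10>)/sqrt(2)
For the pure Bell state, <Z_A Z_B> = -1 (Bell-state Pauli correlator).
The maximally-mixed part I/4 has tr(I/4 * P tensor P) = 0 for any traceless Pauli P.
So <Z_A Z_B>_rho = w * (-1) + (1 - w) * 0
= 0.4 * (-1)
= -0.4000

-0.4000


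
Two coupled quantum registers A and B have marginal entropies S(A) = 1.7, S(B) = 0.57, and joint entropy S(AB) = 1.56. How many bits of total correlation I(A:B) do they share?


I(A:B) = S(A) + S(B) - S(AB)
= 1.7 + 0.57 - 1.56
= 0.7100

0.7100


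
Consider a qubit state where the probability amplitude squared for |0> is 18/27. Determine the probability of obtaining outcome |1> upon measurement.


|alpha|^2 = 18/27 = 0.6667
|beta|^2 = 1 - 18/27 = 9/27 = 0.3333
P(|1>) = |beta|^2 = 0.3333

0.3333


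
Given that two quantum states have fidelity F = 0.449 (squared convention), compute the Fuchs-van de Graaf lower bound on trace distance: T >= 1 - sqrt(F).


Fuchs-van de Graaf (squared-fidelity convention): 1 - sqrt(F) <= T <= sqrt(1 - F).
Lower bound: T >= 1 - sqrt(F)
sqrt(F) = sqrt(0.449) = 0.6701
T >= 1 - 0.6701
T >= 0.3299

0.3299


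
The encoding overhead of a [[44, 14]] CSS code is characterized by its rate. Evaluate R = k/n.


Code rate R = k/n
= 14/44
= 0.3182

0.3182


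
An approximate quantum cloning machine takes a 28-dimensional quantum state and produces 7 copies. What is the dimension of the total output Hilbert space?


Output space = H^(tensor 7) where dim(H) = 28
dim = 28^7
= 784 (after 2 factors)
= 21952 (after 3 factors)
= 614656 (after 4 factors)
= 17210368 (after 5 factors)
= 481890304 (after 6 factors)
= 13492928512 (after 7 factors)
= 13492928512

13492928512


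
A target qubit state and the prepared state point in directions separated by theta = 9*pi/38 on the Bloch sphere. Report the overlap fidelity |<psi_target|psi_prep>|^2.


For states separated by angle theta on Bloch sphere:
F = cos^2(theta/2)
theta = 9*pi/38 = 0.7441
theta/2 = 0.3720
cos(theta/2) = 0.9316
F = 0.8679

0.8679


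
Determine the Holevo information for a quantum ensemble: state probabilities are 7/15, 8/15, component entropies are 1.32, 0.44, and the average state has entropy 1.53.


chi = S(rho) - sum_i p_i * S(rho_i)
Weighted entropy = 7/15 * 1.32 + 8/15 * 0.44
= 0.8507
chi = 1.53 - 0.8507
= 0.6793

0.6793


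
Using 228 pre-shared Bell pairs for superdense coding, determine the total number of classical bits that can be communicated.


Superdense coding allows 2 classical bits per shared entangled pair.
228 pair(s) -> 2 * 228 = 456 classical bits

456


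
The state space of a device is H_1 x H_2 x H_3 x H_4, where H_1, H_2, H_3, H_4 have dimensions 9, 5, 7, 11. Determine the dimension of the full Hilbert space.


dim(H_1 x H_2 x H_3 x H_4) = 9 * 5 * 7 * 11
= 45 * 7 * 11
= 315 * 11
= 3465

3465


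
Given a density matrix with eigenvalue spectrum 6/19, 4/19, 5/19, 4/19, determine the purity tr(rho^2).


tr(rho^2) = sum of eigenvalues squared
= (6/19)^2 + (4/19)^2 + (5/19)^2 + (4/19)^2
= (36 + 16 + 25 + 16) / 361
= 93/361
= 0.2576

0.2576


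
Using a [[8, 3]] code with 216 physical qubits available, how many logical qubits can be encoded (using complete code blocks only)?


Each code block uses 8 physical qubits for 3 logical qubit(s).
Number of complete blocks = floor(216 / 8) = 27
Logical qubits = 27 * 3
= 81

81


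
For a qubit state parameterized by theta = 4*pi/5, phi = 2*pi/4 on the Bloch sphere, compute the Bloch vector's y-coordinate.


theta = 2.5133, phi = 1.5708
r_y = sin(theta)*sin(phi) = 0.5878 * 1.0000
r_y = 0.5878

0.5878


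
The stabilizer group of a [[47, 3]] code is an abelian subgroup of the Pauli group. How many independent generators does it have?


For an [[n,k]] stabilizer code:
Number of stabilizer generators = n - k
= 47 - 3
= 44

44


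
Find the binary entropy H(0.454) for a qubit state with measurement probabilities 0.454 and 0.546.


S = -p*log2(p) - (1-p)*log2(1-p)
p = 0.4540, 1-p = 0.5460
= -0.4540 * log2(0.4540) - 0.5460 * log2(0.5460)
= -(-0.5172) - (-0.4767)
= 0.9939

0.9939


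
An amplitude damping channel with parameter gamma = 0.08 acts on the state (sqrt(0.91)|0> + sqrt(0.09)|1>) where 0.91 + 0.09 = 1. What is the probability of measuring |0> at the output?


For amplitude damping with parameter gamma on state sqrt(a)|0> + sqrt(b)|1>:
alpha^2 = 0.91, beta^2 = 0.09
P(|0>) = alpha^2 + gamma * beta^2
= 0.91 + 0.08 * 0.09
= 0.91 + 0.0072
= 0.9172

0.9172


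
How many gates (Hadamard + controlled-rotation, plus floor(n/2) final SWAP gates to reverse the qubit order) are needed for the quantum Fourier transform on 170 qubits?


Hadamard gates: 170
Controlled rotations: n*(n-1)/2 = 170*169/2 = 14365
SWAP gates: floor(n/2) = floor(170/2) = 85
Total = 170 + 14365 + 85
= 14620

14620


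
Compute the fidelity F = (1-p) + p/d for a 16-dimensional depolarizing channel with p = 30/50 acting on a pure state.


F = (1-p) + p/d
= (1 - 0.6000) + 0.6000/16
= 0.4000 + 0.0375
= 0.4375

0.4375


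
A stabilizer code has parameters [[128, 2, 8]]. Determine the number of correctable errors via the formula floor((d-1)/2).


Code parameters: [[128, 2, 8]], distance d = 8.
Number of correctable errors = floor((d-1)/2)
= floor((8 - 1)/2)
= floor(7/2)
= 3

3


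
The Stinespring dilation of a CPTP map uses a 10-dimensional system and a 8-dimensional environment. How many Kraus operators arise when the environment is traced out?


Tracing out the environment in an orthonormal basis {|i>_E} gives Kraus operators K_i = <i|_E U |0>_E.
Number of Kraus operators = dim(H_env) = d_env
= 8

8


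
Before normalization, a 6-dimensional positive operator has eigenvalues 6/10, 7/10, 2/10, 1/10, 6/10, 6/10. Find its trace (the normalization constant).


tr(M) = sum of eigenvalues
= 6/10 + 7/10 + 2/10 + 1/10 + 6/10 + 6/10
= 28/10
= 2.8000

2.8000


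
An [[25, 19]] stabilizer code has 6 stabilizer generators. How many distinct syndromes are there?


Each stabilizer generator gives a binary (+1 or -1) measurement outcome.
With 6 independent generators:
Total syndromes = 2^6
= 64

64


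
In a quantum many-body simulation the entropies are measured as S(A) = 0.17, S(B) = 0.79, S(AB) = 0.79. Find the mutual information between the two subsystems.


I(A:B) = S(A) + S(B) - S(AB)
= 0.17 + 0.79 - 0.79
= 0.1700

0.1700


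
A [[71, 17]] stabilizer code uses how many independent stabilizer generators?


For an [[n,k]] stabilizer code:
Number of stabilizer generators = n - k
= 71 - 17
= 54

54


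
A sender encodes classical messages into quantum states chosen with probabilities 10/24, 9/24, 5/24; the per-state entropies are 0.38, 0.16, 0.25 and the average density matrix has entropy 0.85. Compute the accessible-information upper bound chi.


chi = S(rho) - sum_i p_i * S(rho_i)
Weighted entropy = 10/24 * 0.38 + 9/24 * 0.16 + 5/24 * 0.25
= 0.2704
chi = 0.85 - 0.2704
= 0.5796

0.5796


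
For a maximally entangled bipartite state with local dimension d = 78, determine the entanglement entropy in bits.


For a maximally entangled state in d x d:
S = log2(d) = log2(78)
= 6.2854

6.2854


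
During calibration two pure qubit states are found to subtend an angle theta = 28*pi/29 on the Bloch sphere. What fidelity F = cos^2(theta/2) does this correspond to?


For states separated by angle theta on Bloch sphere:
F = cos^2(theta/2)
theta = 28*pi/29 = 3.0333
theta/2 = 1.5166
cos(theta/2) = 0.0541
F = 0.0029

0.0029


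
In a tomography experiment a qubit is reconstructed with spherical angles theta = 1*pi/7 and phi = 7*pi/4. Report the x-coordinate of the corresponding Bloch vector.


theta = 0.4488, phi = 5.4978
r_x = sin(theta)*cos(phi) = 0.4339 * 0.7071
r_x = 0.3068

0.3068


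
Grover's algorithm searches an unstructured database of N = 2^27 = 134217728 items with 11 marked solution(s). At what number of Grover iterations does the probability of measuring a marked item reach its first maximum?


After j Grover iterations the success probability is P(j) = sin^2((2j+1)*theta), where sin(theta) = sqrt(k/N).
N = 2^27 = 134217728, k = 11
sin(theta) = sqrt(k/N) = 0.0002862802588
theta = arcsin(sqrt(k/N)) = 0.0002862802627 rad
P(j) reaches its first maximum when (2j+1)*theta is as close as possible to pi/2, i.e. j = round(pi/(4*theta) - 1/2).
pi/(4*theta) - 1/2 = 2742.9590
(For comparison, the common estimate pi/4 * sqrt(N/k) = 2743.4590; the exact maximiser is used here.)
Optimal iterations = 2743

2743


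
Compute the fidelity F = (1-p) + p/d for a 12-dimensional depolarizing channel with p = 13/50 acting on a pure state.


F = (1-p) + p/d
= (1 - 0.2600) + 0.2600/12
= 0.7400 + 0.0217
= 0.7617

0.7617


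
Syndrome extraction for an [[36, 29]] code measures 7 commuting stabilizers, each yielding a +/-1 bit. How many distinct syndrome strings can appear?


Each stabilizer generator gives a binary (+1 or -1) measurement outcome.
With 7 independent generators:
Total syndromes = 2^7
= 128

128


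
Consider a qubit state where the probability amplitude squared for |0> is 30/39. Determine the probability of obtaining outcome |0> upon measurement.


|alpha|^2 = 30/39 = 0.7692
|beta|^2 = 1 - 30/39 = 9/39 = 0.2308
P(|0>) = |alpha|^2 = 0.7692

0.7692


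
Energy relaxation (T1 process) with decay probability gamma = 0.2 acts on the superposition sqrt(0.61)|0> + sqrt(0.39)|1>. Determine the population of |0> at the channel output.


For amplitude damping with parameter gamma on state sqrt(a)|0> + sqrt(b)|1>:
alpha^2 = 0.61, beta^2 = 0.39
P(|0>) = alpha^2 + gamma * beta^2
= 0.61 + 0.2 * 0.39
= 0.61 + 0.0780
= 0.6880

0.6880


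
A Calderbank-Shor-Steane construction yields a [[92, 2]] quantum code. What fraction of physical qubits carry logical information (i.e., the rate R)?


Code rate R = k/n
= 2/92
= 0.0217

0.0217


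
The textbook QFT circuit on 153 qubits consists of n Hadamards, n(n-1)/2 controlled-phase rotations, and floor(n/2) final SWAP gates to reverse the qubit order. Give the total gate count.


Hadamard gates: 153
Controlled rotations: n*(n-1)/2 = 153*152/2 = 11628
SWAP gates: floor(n/2) = floor(153/2) = 76
Total = 153 + 11628 + 76
= 11857

11857


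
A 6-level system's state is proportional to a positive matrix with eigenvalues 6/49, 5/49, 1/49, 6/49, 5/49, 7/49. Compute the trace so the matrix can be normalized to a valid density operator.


tr(M) = sum of eigenvalues
= 6/49 + 5/49 + 1/49 + 6/49 + 5/49 + 7/49
= 30/49
= 0.6122

0.6122


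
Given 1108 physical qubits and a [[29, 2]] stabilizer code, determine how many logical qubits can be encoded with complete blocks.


Each code block uses 29 physical qubits for 2 logical qubit(s).
Number of complete blocks = floor(1108 / 29) = 38
Logical qubits = 38 * 2
= 76

76


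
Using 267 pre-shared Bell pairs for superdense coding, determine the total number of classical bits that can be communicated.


Superdense coding allows 2 classical bits per shared entangled pair.
267 pair(s) -> 2 * 267 = 534 classical bits

534


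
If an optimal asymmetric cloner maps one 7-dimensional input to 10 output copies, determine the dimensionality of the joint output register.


Output space = H^(tensor 10) where dim(H) = 7
dim = 7^10
= 49 (after 2 factors)
= 343 (after 3 factors)
= 2401 (after 4 factors)
= 16807 (after 5 factors)
= 117649 (after 6 factors)
= 823543 (after 7 factors)
= 5764801 (after 8 factors)
= 40353607 (after 9 factors)
= 282475249 (after 10 factors)
= 282475249

282475249


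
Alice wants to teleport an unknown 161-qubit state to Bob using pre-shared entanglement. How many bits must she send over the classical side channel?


Quantum teleportation requires 2 classical bits per qubit teleported.
161 qubit(s) -> 2 * 161 = 322 classical bits

322


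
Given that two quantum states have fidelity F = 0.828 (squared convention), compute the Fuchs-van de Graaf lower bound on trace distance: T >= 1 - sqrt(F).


Fuchs-van de Graaf (squared-fidelity convention): 1 - sqrt(F) <= T <= sqrt(1 - F).
Lower bound: T >= 1 - sqrt(F)
sqrt(F) = sqrt(0.828) = 0.9099
T >= 1 - 0.9099
T >= 0.0901

0.0901


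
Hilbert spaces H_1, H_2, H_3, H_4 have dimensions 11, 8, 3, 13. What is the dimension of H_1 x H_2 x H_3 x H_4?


dim(H_1 x H_2 x H_3 x H_4) = 11 * 8 * 3 * 13
= 88 * 3 * 13
= 264 * 13
= 3432

3432


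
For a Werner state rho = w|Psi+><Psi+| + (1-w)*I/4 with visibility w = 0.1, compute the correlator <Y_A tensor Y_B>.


|Psi+> = (|01> + |10>)/sqrt(2)
For the pure Bell state, <Y_A Y_B> = +1 (Bell-state Pauli correlator).
The maximally-mixed part I/4 has tr(I/4 * P tensor P) = 0 for any traceless Pauli P.
So <Y_A Y_B>_rho = w * (+1) + (1 - w) * 0
= 0.1 * (+1)
= 0.1000

0.1000


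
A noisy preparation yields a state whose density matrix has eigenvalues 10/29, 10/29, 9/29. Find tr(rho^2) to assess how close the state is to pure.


tr(rho^2) = sum of eigenvalues squared
= (10/29)^2 + (10/29)^2 + (9/29)^2
= (100 + 100 + 81) / 841
= 281/841
= 0.3341

0.3341


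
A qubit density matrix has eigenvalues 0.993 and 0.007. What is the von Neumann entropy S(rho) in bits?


S = -p*log2(p) - (1-p)*log2(1-p)
p = 0.9930, 1-p = 0.0070
= -0.9930 * log2(0.9930) - 0.0070 * log2(0.0070)
= -(-0.0101) - (-0.0501)
= 0.0602

0.0602


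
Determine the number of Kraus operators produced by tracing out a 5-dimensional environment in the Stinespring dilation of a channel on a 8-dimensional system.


Tracing out the environment in an orthonormal basis {|i>_E} gives Kraus operators K_i = <i|_E U |0>_E.
Number of Kraus operators = dim(H_env) = d_env
= 5

5


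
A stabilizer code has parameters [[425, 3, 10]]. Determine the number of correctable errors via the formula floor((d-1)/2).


Code parameters: [[425, 3, 10]], distance d = 10.
Number of correctable errors = floor((d-1)/2)
= floor((10 - 1)/2)
= floor(9/2)
= 4

4


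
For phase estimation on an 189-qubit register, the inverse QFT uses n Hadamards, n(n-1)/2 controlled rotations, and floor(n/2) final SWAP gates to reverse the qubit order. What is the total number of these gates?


Hadamard gates: 189
Controlled rotations: n*(n-1)/2 = 189*188/2 = 17766
SWAP gates: floor(n/2) = floor(189/2) = 94
Total = 189 + 17766 + 94
= 18049

18049


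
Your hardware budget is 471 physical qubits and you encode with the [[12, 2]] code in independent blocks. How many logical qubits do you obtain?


Each code block uses 12 physical qubits for 2 logical qubit(s).
Number of complete blocks = floor(471 / 12) = 39
Logical qubits = 39 * 2
= 78

78


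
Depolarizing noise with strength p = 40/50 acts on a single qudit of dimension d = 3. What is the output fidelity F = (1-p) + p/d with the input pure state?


F = (1-p) + p/d
= (1 - 0.8000) + 0.8000/3
= 0.2000 + 0.2667
= 0.4667

0.4667


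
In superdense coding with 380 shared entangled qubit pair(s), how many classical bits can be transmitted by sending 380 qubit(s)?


Superdense coding allows 2 classical bits per shared entangled pair.
380 pair(s) -> 2 * 380 = 760 classical bits

760


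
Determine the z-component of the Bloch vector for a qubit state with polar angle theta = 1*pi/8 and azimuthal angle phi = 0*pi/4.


theta = 0.3927, phi = 0.0000
r_z = cos(theta) = 0.9239

0.9239


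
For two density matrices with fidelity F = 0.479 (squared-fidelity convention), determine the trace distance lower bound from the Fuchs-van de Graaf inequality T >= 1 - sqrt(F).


Fuchs-van de Graaf (squared-fidelity convention): 1 - sqrt(F) <= T <= sqrt(1 - F).
Lower bound: T >= 1 - sqrt(F)
sqrt(F) = sqrt(0.479) = 0.6921
T >= 1 - 0.6921
T >= 0.3079

0.3079


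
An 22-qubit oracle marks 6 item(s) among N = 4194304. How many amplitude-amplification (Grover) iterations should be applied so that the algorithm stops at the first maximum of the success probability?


After j Grover iterations the success probability is P(j) = sin^2((2j+1)*theta), where sin(theta) = sqrt(k/N).
N = 2^22 = 4194304, k = 6
sin(theta) = sqrt(k/N) = 0.001196039913
theta = arcsin(sqrt(k/N)) = 0.001196040199 rad
P(j) reaches its first maximum when (2j+1)*theta is as close as possible to pi/2, i.e. j = round(pi/(4*theta) - 1/2).
pi/(4*theta) - 1/2 = 656.1654
(For comparison, the common estimate pi/4 * sqrt(N/k) = 656.6655; the exact maximiser is used here.)
Optimal iterations = 656

656


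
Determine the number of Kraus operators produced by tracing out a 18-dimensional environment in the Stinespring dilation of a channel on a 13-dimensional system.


Tracing out the environment in an orthonormal basis {|i>_E} gives Kraus operators K_i = <i|_E U |0>_E.
Number of Kraus operators = dim(H_env) = d_env
= 18

18


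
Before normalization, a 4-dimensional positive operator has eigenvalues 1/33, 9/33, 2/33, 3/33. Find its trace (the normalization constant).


tr(M) = sum of eigenvalues
= 1/33 + 9/33 + 2/33 + 3/33
= 15/33
= 0.4545

0.4545


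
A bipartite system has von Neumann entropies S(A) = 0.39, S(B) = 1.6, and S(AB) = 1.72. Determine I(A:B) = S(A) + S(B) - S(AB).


I(A:B) = S(A) + S(B) - S(AB)
= 0.39 + 1.6 - 1.72
= 0.2700

0.2700


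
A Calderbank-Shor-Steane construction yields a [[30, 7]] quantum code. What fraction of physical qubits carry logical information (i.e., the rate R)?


Code rate R = k/n
= 7/30
= 0.2333

0.2333


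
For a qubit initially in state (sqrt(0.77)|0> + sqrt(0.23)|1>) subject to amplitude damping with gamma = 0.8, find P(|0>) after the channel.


For amplitude damping with parameter gamma on state sqrt(a)|0> + sqrt(b)|1>:
alpha^2 = 0.77, beta^2 = 0.23
P(|0>) = alpha^2 + gamma * beta^2
= 0.77 + 0.8 * 0.23
= 0.77 + 0.1840
= 0.9540

0.9540


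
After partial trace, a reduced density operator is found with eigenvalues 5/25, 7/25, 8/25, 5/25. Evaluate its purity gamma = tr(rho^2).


tr(rho^2) = sum of eigenvalues squared
= (5/25)^2 + (7/25)^2 + (8/25)^2 + (5/25)^2
= (25 + 49 + 64 + 25) / 625
= 163/625
= 0.2608

0.2608


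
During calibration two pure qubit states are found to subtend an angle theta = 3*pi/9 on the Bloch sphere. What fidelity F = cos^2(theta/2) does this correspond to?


For states separated by angle theta on Bloch sphere:
F = cos^2(theta/2)
theta = 3*pi/9 = 1.0472
theta/2 = 0.5236
cos(theta/2) = 0.8660
F = 0.7500

0.7500


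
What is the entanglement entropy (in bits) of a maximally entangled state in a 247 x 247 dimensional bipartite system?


For a maximally entangled state in d x d:
S = log2(d) = log2(247)
= 7.9484

7.9484


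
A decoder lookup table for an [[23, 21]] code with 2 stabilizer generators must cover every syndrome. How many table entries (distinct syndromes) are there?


Each stabilizer generator gives a binary (+1 or -1) measurement outcome.
With 2 independent generators:
Total syndromes = 2^2
= 4

4


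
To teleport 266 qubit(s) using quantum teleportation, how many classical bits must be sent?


Quantum teleportation requires 2 classical bits per qubit teleported.
266 qubit(s) -> 2 * 266 = 532 classical bits

532


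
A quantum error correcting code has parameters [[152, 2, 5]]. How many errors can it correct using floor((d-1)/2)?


Code parameters: [[152, 2, 5]], distance d = 5.
Number of correctable errors = floor((d-1)/2)
= floor((5 - 1)/2)
= floor(4/2)
= 2

2


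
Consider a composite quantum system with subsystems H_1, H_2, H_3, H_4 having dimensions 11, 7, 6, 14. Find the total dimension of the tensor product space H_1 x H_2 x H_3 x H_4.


dim(H_1 x H_2 x H_3 x H_4) = 11 * 7 * 6 * 14
= 77 * 6 * 14
= 462 * 14
= 6468

6468


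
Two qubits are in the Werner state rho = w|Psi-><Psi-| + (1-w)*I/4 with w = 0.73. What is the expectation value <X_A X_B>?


|Psi-> = (|01> - |10>)/sqrt(2)
For the pure Bell state, <X_A X_B> = -1 (Bell-state Pauli correlator).
The maximally-mixed part I/4 has tr(I/4 * P tensor P) = 0 for any traceless Pauli P.
So <X_A X_B>_rho = w * (-1) + (1 - w) * 0
= 0.73 * (-1)
= -0.7300

-0.7300


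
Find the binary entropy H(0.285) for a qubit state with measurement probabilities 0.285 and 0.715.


S = -p*log2(p) - (1-p)*log2(1-p)
p = 0.2850, 1-p = 0.7150
= -0.2850 * log2(0.2850) - 0.7150 * log2(0.7150)
= -(-0.5161) - (-0.3460)
= 0.8622

0.8622


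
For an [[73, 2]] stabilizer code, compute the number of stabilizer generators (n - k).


For an [[n,k]] stabilizer code:
Number of stabilizer generators = n - k
= 73 - 2
= 71

71


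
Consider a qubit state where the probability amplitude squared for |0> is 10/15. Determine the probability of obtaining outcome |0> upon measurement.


|alpha|^2 = 10/15 = 0.6667
|beta|^2 = 1 - 10/15 = 5/15 = 0.3333
P(|0>) = |alpha|^2 = 0.6667

0.6667


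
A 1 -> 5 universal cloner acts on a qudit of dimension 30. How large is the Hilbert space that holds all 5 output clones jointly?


Output space = H^(tensor 5) where dim(H) = 30
dim = 30^5
= 900 (after 2 factors)
= 27000 (after 3 factors)
= 810000 (after 4 factors)
= 24300000 (after 5 factors)
= 24300000

24300000


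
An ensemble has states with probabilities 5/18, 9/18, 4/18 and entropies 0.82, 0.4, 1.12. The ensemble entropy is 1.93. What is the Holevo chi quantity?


chi = S(rho) - sum_i p_i * S(rho_i)
Weighted entropy = 5/18 * 0.82 + 9/18 * 0.4 + 4/18 * 1.12
= 0.6767
chi = 1.93 - 0.6767
= 1.2533

1.2533


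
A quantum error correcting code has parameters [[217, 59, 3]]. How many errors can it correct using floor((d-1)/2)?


Code parameters: [[217, 59, 3]], distance d = 3.
Number of correctable errors = floor((d-1)/2)
= floor((3 - 1)/2)
= floor(2/2)
= 1

1


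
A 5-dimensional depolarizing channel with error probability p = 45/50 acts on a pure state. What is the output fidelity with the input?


F = (1-p) + p/d
= (1 - 0.9000) + 0.9000/5
= 0.1000 + 0.1800
= 0.2800

0.2800


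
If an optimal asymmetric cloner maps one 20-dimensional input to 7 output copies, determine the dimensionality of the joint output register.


Output space = H^(tensor 7) where dim(H) = 20
dim = 20^7
= 400 (after 2 factors)
= 8000 (after 3 factors)
= 160000 (after 4 factors)
= 3200000 (after 5 factors)
= 64000000 (after 6 factors)
= 1280000000 (after 7 factors)
= 1280000000

1280000000


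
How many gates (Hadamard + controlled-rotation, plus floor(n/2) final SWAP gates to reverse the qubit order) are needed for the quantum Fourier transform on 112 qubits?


Hadamard gates: 112
Controlled rotations: n*(n-1)/2 = 112*111/2 = 6216
SWAP gates: floor(n/2) = floor(112/2) = 56
Total = 112 + 6216 + 56
= 6384

6384


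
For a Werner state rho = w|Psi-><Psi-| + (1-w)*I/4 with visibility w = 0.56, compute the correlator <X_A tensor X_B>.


|Psi-> = (|01> - |10>)/sqrt(2)
For the pure Bell state, <X_A X_B> = -1 (Bell-state Pauli correlator).
The maximally-mixed part I/4 has tr(I/4 * P tensor P) = 0 for any traceless Pauli P.
So <X_A X_B>_rho = w * (-1) + (1 - w) * 0
= 0.56 * (-1)
= -0.5600

-0.5600


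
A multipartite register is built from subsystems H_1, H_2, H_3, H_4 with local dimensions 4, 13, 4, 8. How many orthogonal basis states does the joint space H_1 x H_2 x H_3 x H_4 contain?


dim(H_1 x H_2 x H_3 x H_4) = 4 * 13 * 4 * 8
= 52 * 4 * 8
= 208 * 8
= 1664

1664


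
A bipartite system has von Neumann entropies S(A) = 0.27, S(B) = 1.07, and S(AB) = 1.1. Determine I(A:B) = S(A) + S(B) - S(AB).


I(A:B) = S(A) + S(B) - S(AB)
= 0.27 + 1.07 - 1.1
= 0.2400

0.2400


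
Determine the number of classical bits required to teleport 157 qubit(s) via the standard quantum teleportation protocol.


Quantum teleportation requires 2 classical bits per qubit teleported.
157 qubit(s) -> 2 * 157 = 314 classical bits

314


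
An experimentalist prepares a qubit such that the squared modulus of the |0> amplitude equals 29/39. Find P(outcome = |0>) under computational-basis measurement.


|alpha|^2 = 29/39 = 0.7436
|beta|^2 = 1 - 29/39 = 10/39 = 0.2564
P(|0>) = |alpha|^2 = 0.7436

0.7436


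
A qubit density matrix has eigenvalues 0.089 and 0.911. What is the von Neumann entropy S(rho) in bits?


S = -p*log2(p) - (1-p)*log2(1-p)
p = 0.0890, 1-p = 0.9110
= -0.0890 * log2(0.0890) - 0.9110 * log2(0.9110)
= -(-0.3106) - (-0.1225)
= 0.4331

0.4331


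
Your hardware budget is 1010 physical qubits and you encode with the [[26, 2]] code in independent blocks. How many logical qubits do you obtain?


Each code block uses 26 physical qubits for 2 logical qubit(s).
Number of complete blocks = floor(1010 / 26) = 38
Logical qubits = 38 * 2
= 76

76


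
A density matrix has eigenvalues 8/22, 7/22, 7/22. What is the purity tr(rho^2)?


tr(rho^2) = sum of eigenvalues squared
= (8/22)^2 + (7/22)^2 + (7/22)^2
= (64 + 49 + 49) / 484
= 162/484
= 0.3347

0.3347


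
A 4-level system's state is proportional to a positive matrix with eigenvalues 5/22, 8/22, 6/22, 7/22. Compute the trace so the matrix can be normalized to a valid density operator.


tr(M) = sum of eigenvalues
= 5/22 + 8/22 + 6/22 + 7/22
= 26/22
= 1.1818

1.1818


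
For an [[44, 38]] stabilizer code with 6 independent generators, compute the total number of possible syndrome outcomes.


Each stabilizer generator gives a binary (+1 or -1) measurement outcome.
With 6 independent generators:
Total syndromes = 2^6
= 64

64


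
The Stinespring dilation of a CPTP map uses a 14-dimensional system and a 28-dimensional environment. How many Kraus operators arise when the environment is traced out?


Tracing out the environment in an orthonormal basis {|i>_E} gives Kraus operators K_i = <i|_E U |0>_E.
Number of Kraus operators = dim(H_env) = d_env
= 28

28


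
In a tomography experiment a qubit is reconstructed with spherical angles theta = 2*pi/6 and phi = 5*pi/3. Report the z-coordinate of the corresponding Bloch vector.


theta = 1.0472, phi = 5.2360
r_z = cos(theta) = 0.5000

0.5000


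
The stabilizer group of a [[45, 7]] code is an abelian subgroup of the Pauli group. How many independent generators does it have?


For an [[n,k]] stabilizer code:
Number of stabilizer generators = n - k
= 45 - 7
= 38

38


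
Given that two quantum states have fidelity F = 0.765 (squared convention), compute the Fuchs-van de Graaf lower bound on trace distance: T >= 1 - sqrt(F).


Fuchs-van de Graaf (squared-fidelity convention): 1 - sqrt(F) <= T <= sqrt(1 - F).
Lower bound: T >= 1 - sqrt(F)
sqrt(F) = sqrt(0.765) = 0.8746
T >= 1 - 0.8746
T >= 0.1254

0.1254


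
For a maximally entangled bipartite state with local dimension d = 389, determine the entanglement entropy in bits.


For a maximally entangled state in d x d:
S = log2(d) = log2(389)
= 8.6036

8.6036


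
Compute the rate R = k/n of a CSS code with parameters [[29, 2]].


Code rate R = k/n
= 2/29
= 0.0690

0.0690


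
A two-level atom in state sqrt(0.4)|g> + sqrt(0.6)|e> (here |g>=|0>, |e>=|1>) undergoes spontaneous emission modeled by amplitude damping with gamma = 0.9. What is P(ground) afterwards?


For amplitude damping with parameter gamma on state sqrt(a)|0> + sqrt(b)|1>:
alpha^2 = 0.4, beta^2 = 0.6
P(|0>) = alpha^2 + gamma * beta^2
= 0.4 + 0.9 * 0.6
= 0.4 + 0.5400
= 0.9400

0.9400


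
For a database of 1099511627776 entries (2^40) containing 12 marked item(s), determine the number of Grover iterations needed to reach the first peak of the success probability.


After j Grover iterations the success probability is P(j) = sin^2((2j+1)*theta), where sin(theta) = sqrt(k/N).
N = 2^40 = 1099511627776, k = 12
sin(theta) = sqrt(k/N) = 3.30362474e-06
theta = arcsin(sqrt(k/N)) = 3.30362474e-06 rad
P(j) reaches its first maximum when (2j+1)*theta is as close as possible to pi/2, i.e. j = round(pi/(4*theta) - 1/2).
pi/(4*theta) - 1/2 = 237737.8103
(For comparison, the common estimate pi/4 * sqrt(N/k) = 237738.3103; the exact maximiser is used here.)
Optimal iterations = 237738

237738


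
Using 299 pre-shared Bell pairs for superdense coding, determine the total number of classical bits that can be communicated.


Superdense coding allows 2 classical bits per shared entangled pair.
299 pair(s) -> 2 * 299 = 598 classical bits

598


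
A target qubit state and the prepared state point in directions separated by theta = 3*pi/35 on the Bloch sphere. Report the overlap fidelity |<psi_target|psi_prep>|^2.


For states separated by angle theta on Bloch sphere:
F = cos^2(theta/2)
theta = 3*pi/35 = 0.2693
theta/2 = 0.1346
cos(theta/2) = 0.9909
F = 0.9820

0.9820


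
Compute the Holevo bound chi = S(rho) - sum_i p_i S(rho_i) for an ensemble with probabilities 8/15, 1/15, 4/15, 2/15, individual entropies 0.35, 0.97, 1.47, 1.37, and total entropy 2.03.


chi = S(rho) - sum_i p_i * S(rho_i)
Weighted entropy = 8/15 * 0.35 + 1/15 * 0.97 + 4/15 * 1.47 + 2/15 * 1.37
= 0.8260
chi = 2.03 - 0.8260
= 1.2040

1.2040


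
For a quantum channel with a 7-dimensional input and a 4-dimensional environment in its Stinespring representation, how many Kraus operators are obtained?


Tracing out the environment in an orthonormal basis {|i>_E} gives Kraus operators K_i = <i|_E U |0>_E.
Number of Kraus operators = dim(H_env) = d_env
= 4

4


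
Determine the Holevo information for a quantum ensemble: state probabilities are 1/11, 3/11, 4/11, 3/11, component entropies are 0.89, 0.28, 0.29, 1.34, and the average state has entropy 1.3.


chi = S(rho) - sum_i p_i * S(rho_i)
Weighted entropy = 1/11 * 0.89 + 3/11 * 0.28 + 4/11 * 0.29 + 3/11 * 1.34
= 0.6282
chi = 1.3 - 0.6282
= 0.6718

0.6718


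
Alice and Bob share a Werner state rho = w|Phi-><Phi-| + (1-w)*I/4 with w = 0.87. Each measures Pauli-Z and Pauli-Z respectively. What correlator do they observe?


|Phi-> = (|00> - |11>)/sqrt(2)
For the pure Bell state, <Z_A Z_B> = +1 (Bell-state Pauli correlator).
The maximally-mixed part I/4 has tr(I/4 * P tensor P) = 0 for any traceless Pauli P.
So <Z_A Z_B>_rho = w * (+1) + (1 - w) * 0
= 0.87 * (+1)
= 0.8700

0.8700


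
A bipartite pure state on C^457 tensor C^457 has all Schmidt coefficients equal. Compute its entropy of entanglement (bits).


For a maximally entangled state in d x d:
S = log2(d) = log2(457)
= 8.8361

8.8361


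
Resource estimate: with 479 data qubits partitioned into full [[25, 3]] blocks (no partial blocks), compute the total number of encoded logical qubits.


Each code block uses 25 physical qubits for 3 logical qubit(s).
Number of complete blocks = floor(479 / 25) = 19
Logical qubits = 19 * 3
= 57

57


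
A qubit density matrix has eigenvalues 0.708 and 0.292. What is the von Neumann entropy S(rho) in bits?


S = -p*log2(p) - (1-p)*log2(1-p)
p = 0.7080, 1-p = 0.2920
= -0.7080 * log2(0.7080) - 0.2920 * log2(0.2920)
= -(-0.3527) - (-0.5186)
= 0.8713

0.8713


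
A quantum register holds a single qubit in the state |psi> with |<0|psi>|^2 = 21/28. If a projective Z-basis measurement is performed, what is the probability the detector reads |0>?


|alpha|^2 = 21/28 = 0.7500
|beta|^2 = 1 - 21/28 = 7/28 = 0.2500
P(|0>) = |alpha|^2 = 0.7500

0.7500


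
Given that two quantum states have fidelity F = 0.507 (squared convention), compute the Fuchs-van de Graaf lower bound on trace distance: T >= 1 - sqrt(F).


Fuchs-van de Graaf (squared-fidelity convention): 1 - sqrt(F) <= T <= sqrt(1 - F).
Lower bound: T >= 1 - sqrt(F)
sqrt(F) = sqrt(0.507) = 0.7120
T >= 1 - 0.7120
T >= 0.2880

0.2880


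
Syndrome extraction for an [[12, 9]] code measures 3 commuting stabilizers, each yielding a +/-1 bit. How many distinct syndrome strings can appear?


Each stabilizer generator gives a binary (+1 or -1) measurement outcome.
With 3 independent generators:
Total syndromes = 2^3
= 8

8


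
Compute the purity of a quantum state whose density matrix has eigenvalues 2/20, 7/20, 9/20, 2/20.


tr(rho^2) = sum of eigenvalues squared
= (2/20)^2 + (7/20)^2 + (9/20)^2 + (2/20)^2
= (4 + 49 + 81 + 4) / 400
= 138/400
= 0.3450

0.3450


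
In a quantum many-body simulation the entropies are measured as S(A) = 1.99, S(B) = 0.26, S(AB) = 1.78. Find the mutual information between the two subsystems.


I(A:B) = S(A) + S(B) - S(AB)
= 1.99 + 0.26 - 1.78
= 0.4700

0.4700


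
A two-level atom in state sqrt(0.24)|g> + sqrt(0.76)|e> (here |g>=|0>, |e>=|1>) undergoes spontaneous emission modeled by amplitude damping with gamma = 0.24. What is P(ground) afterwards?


For amplitude damping with parameter gamma on state sqrt(a)|0> + sqrt(b)|1>:
alpha^2 = 0.24, beta^2 = 0.76
P(|0>) = alpha^2 + gamma * beta^2
= 0.24 + 0.24 * 0.76
= 0.24 + 0.1824
= 0.4224

0.4224


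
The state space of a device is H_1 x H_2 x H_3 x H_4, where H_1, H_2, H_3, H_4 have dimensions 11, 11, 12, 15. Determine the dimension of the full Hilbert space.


dim(H_1 x H_2 x H_3 x H_4) = 11 * 11 * 12 * 15
= 121 * 12 * 15
= 1452 * 15
= 21780

21780


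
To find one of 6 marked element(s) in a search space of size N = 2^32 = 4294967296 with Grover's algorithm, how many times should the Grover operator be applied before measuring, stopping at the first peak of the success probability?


After j Grover iterations the success probability is P(j) = sin^2((2j+1)*theta), where sin(theta) = sqrt(k/N).
N = 2^32 = 4294967296, k = 6
sin(theta) = sqrt(k/N) = 3.73762473e-05
theta = arcsin(sqrt(k/N)) = 3.73762473e-05 rad
P(j) reaches its first maximum when (2j+1)*theta is as close as possible to pi/2, i.e. j = round(pi/(4*theta) - 1/2).
pi/(4*theta) - 1/2 = 21012.7964
(For comparison, the common estimate pi/4 * sqrt(N/k) = 21013.2964; the exact maximiser is used here.)
Optimal iterations = 21013

21013


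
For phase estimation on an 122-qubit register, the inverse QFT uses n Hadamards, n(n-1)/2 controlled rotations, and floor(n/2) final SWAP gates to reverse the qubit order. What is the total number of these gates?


Hadamard gates: 122
Controlled rotations: n*(n-1)/2 = 122*121/2 = 7381
SWAP gates: floor(n/2) = floor(122/2) = 61
Total = 122 + 7381 + 61
= 7564

7564


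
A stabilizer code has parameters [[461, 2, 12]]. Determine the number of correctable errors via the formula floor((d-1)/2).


Code parameters: [[461, 2, 12]], distance d = 12.
Number of correctable errors = floor((d-1)/2)
= floor((12 - 1)/2)
= floor(11/2)
= 5

5


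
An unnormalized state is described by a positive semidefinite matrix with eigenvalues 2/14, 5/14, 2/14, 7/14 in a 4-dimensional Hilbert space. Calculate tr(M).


tr(M) = sum of eigenvalues
= 2/14 + 5/14 + 2/14 + 7/14
= 16/14
= 1.1429

1.1429


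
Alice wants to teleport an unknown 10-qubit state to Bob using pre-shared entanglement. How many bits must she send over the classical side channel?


Quantum teleportation requires 2 classical bits per qubit teleported.
10 qubit(s) -> 2 * 10 = 20 classical bits

20


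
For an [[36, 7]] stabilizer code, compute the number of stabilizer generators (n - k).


For an [[n,k]] stabilizer code:
Number of stabilizer generators = n - k
= 36 - 7
= 29

29


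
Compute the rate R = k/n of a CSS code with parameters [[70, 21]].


Code rate R = k/n
= 21/70
= 0.3000

0.3000


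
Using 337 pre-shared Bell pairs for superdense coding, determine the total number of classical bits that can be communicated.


Superdense coding allows 2 classical bits per shared entangled pair.
337 pair(s) -> 2 * 337 = 674 classical bits

674


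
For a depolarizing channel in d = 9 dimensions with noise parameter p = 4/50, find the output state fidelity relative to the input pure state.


F = (1-p) + p/d
= (1 - 0.0800) + 0.0800/9
= 0.9200 + 0.0089
= 0.9289

0.9289


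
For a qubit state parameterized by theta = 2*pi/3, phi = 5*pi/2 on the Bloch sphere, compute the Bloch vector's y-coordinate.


theta = 2.0944, phi = 7.8540
r_y = sin(theta)*sin(phi) = 0.8660 * 1.0000
r_y = 0.8660

0.8660


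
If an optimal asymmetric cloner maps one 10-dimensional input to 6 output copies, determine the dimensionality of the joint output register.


Output space = H^(tensor 6) where dim(H) = 10
dim = 10^6
= 100 (after 2 factors)
= 1000 (after 3 factors)
= 10000 (after 4 factors)
= 100000 (after 5 factors)
= 1000000 (after 6 factors)
= 1000000

1000000


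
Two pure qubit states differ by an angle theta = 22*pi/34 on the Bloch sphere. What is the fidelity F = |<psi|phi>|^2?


For states separated by angle theta on Bloch sphere:
F = cos^2(theta/2)
theta = 22*pi/34 = 2.0328
theta/2 = 1.0164
cos(theta/2) = 0.5264
F = 0.2771

0.2771


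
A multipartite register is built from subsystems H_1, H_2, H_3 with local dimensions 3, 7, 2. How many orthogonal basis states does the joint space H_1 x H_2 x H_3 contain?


dim(H_1 x H_2 x H_3) = 3 * 7 * 2
= 21 * 2
= 42

42


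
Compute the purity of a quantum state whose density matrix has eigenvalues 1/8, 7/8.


tr(rho^2) = sum of eigenvalues squared
= (1/8)^2 + (7/8)^2
= (1 + 49) / 64
= 50/64
= 0.7812

0.7812


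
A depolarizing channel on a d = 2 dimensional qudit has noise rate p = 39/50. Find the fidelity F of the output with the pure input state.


F = (1-p) + p/d
= (1 - 0.7800) + 0.7800/2
= 0.2200 + 0.3900
= 0.6100

0.6100


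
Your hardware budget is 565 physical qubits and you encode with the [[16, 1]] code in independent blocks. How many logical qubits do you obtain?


Each code block uses 16 physical qubits for 1 logical qubit(s).
Number of complete blocks = floor(565 / 16) = 35
Logical qubits = 35 * 1
= 35

35


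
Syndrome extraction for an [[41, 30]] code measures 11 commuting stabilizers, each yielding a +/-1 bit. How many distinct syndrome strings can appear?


Each stabilizer generator gives a binary (+1 or -1) measurement outcome.
With 11 independent generators:
Total syndromes = 2^11
= 2048

2048


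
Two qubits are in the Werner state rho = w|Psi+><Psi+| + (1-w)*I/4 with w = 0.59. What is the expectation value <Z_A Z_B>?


|Psi+> = (|01> + |10>)/sqrt(2)
For the pure Bell state, <Z_A Z_B> = -1 (Bell-state Pauli correlator).
The maximally-mixed part I/4 has tr(I/4 * P tensor P) = 0 for any traceless Pauli P.
So <Z_A Z_B>_rho = w * (-1) + (1 - w) * 0
= 0.59 * (-1)
= -0.5900

-0.5900


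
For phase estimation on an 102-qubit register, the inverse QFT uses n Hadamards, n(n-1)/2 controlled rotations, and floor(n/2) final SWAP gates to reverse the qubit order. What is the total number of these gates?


Hadamard gates: 102
Controlled rotations: n*(n-1)/2 = 102*101/2 = 5151
SWAP gates: floor(n/2) = floor(102/2) = 51
Total = 102 + 5151 + 51
= 5304

5304


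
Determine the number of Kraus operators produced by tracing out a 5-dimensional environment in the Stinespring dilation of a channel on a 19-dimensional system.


Tracing out the environment in an orthonormal basis {|i>_E} gives Kraus operators K_i = <i|_E U |0>_E.
Number of Kraus operators = dim(H_env) = d_env
= 5

5


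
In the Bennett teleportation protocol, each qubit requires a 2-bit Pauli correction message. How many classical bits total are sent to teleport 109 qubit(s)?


Quantum teleportation requires 2 classical bits per qubit teleported.
109 qubit(s) -> 2 * 109 = 218 classical bits

218


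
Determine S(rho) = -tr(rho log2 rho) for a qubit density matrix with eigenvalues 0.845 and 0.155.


S = -p*log2(p) - (1-p)*log2(1-p)
p = 0.8450, 1-p = 0.1550
= -0.8450 * log2(0.8450) - 0.1550 * log2(0.1550)
= -(-0.2053) - (-0.4169)
= 0.6222

0.6222
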